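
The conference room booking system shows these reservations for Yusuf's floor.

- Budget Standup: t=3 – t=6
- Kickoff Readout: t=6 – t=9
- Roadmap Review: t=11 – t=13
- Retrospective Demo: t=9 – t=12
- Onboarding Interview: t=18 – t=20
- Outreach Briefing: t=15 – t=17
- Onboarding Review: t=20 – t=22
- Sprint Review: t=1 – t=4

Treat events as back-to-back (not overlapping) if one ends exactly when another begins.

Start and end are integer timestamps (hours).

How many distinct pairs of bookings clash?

Two intervals overlap when each starts before the other ends.
Sorted by start: Sprint Review, Budget Standup, Kickoff Readout, Retrospective Demo, Roadmap Review, Outreach Briefing, Onboarding Interview, Onboarding Review.
Budget Standup starts before Sprint Review ends → Sprint Review and Budget Standup overlap.
Kickoff Readout starts after Sprint Review ends — done with Sprint Review.
Kickoff Readout starts exactly when Budget Standup ends (back-to-back, no overlap) — done with Budget Standup.
Retrospective Demo starts exactly when Kickoff Readout ends (back-to-back, no overlap) — done with Kickoff Readout.
Roadmap Review starts before Retrospective Demo ends → Retrospective Demo and Roadmap Review overlap.
Outreach Briefing starts after Retrospective Demo ends — done with Retrospective Demo.
Outreach Briefing starts after Roadmap Review ends — done with Roadmap Review.
Onboarding Interview starts after Outreach Briefing ends — done with Outreach Briefing.
Onboarding Review starts exactly when Onboarding Interview ends (back-to-back, no overlap).
Overlapping pairs: Budget Standup & Sprint Review, Retrospective Demo & Roadmap Review — 2 in total.

2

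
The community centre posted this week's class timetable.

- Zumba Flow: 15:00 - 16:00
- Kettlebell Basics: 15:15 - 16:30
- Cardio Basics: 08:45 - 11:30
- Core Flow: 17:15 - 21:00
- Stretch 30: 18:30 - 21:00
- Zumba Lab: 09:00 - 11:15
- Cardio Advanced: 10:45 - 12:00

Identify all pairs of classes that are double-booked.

Cardio Advanced & Cardio Basics, Cardio Advanced & Zumba Lab, Cardio Basics & Zumba Lab, Core Flow & Stretch 30, Kettlebell Basics & Zumba Flow

Two intervals overlap when each starts before the other ends.
Sorted by start: Cardio Basics, Zumba Lab, Cardio Advanced, Zumba Flow, Kettlebell Basics, Core Flow, Stretch 30.
Zumba Lab starts before Cardio Basics ends → Cardio Basics and Zumba Lab overlap.
Cardio Advanced starts before Cardio Basics ends → Cardio Basics and Cardio Advanced overlap.
Zumba Flow starts after Cardio Basics ends; Cardio Basics is clear from here.
Cardio Advanced starts before Zumba Lab ends → Zumba Lab and Cardio Advanced overlap.
Zumba Flow starts after Zumba Lab ends; Zumba Lab is clear from here.
Zumba Flow starts after Cardio Advanced ends; Cardio Advanced is clear from here.
Kettlebell Basics starts before Zumba Flow ends → Zumba Flow and Kettlebell Basics overlap.
Core Flow starts after Zumba Flow ends; Zumba Flow is clear from here.
Core Flow starts after Kettlebell Basics ends; Kettlebell Basics is clear from here.
Stretch 30 starts before Core Flow ends → Core Flow and Stretch 30 overlap.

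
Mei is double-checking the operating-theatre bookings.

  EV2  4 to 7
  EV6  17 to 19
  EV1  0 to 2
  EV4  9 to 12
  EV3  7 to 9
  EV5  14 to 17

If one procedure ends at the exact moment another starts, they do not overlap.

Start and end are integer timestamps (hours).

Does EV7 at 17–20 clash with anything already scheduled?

Yes — it overlaps EV6

EV1: ends 2 at or before EV7 starts 17 → clear.
EV2: ends 7 at or before EV7 starts 17 → clear.
EV3: ends 9 at or before EV7 starts 17 → clear.
EV4: ends 12 at or before EV7 starts 17 → clear.
EV5: ends 17 at or before EV7 starts 17 → clear.
EV6: starts 17 before EV7 ends 20, and ends 19 after EV7 starts 17 → overlap.
EV7 overlaps EV6.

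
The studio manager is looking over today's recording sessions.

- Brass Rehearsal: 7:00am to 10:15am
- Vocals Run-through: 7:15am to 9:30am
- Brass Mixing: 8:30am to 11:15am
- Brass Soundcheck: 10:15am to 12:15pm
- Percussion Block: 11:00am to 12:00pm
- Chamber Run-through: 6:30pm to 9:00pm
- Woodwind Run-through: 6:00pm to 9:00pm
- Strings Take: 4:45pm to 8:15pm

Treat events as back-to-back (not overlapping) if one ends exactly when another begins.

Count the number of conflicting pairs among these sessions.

9

Check each pair: they overlap iff neither finishes before the other starts.
Sorted by start: Brass Rehearsal, Vocals Run-through, Brass Mixing, Brass Soundcheck, Percussion Block, Strings Take, Woodwind Run-through, Chamber Run-through.
Vocals Run-through starts before Brass Rehearsal ends → Brass Rehearsal and Vocals Run-through overlap.
Brass Mixing starts before Brass Rehearsal ends → Brass Rehearsal and Brass Mixing overlap.
Brass Soundcheck starts exactly when Brass Rehearsal ends (back-to-back, no overlap), so nothing later overlaps Brass Rehearsal either.
Brass Mixing starts before Vocals Run-through ends → Vocals Run-through and Brass Mixing overlap.
Brass Soundcheck starts after Vocals Run-through ends, so nothing later overlaps Vocals Run-through either.
Brass Soundcheck starts before Brass Mixing ends → Brass Mixing and Brass Soundcheck overlap.
Percussion Block starts before Brass Mixing ends → Brass Mixing and Percussion Block overlap.
Strings Take starts after Brass Mixing ends, so nothing later overlaps Brass Mixing either.
Percussion Block starts before Brass Soundcheck ends → Brass Soundcheck and Percussion Block overlap.
Strings Take starts after Brass Soundcheck ends, so nothing later overlaps Brass Soundcheck either.
Strings Take starts after Percussion Block ends, so nothing later overlaps Percussion Block either.
Woodwind Run-through starts before Strings Take ends → Strings Take and Woodwind Run-through overlap.
Chamber Run-through starts before Strings Take ends → Strings Take and Chamber Run-through overlap.
Chamber Run-through starts before Woodwind Run-through ends → Woodwind Run-through and Chamber Run-through overlap.
Overlapping pairs: Brass Mixing & Brass Rehearsal, Brass Mixing & Brass Soundcheck, Brass Mixing & Percussion Block, Brass Mixing & Vocals Run-through, Brass Rehearsal & Vocals Run-through, Brass Soundcheck & Percussion Block, Chamber Run-through & Strings Take, Chamber Run-through & Woodwind Run-through, Strings Take & Woodwind Run-through — 9 in total.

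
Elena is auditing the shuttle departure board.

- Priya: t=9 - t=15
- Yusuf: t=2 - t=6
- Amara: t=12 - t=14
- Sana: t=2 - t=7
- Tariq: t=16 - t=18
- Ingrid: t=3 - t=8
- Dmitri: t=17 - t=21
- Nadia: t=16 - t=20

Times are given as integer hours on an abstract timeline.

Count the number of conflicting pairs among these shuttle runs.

Sorted by start: Yusuf, Sana, Ingrid, Priya, Amara, Nadia, Tariq, Dmitri.
Sana starts before Yusuf ends → Yusuf and Sana overlap.
Ingrid starts before Yusuf ends → Yusuf and Ingrid overlap.
Priya starts after Yusuf ends, so Yusuf has no further overlaps.
Ingrid starts before Sana ends → Sana and Ingrid overlap.
Priya starts after Sana ends, so Sana has no further overlaps.
Priya starts after Ingrid ends, so Ingrid has no further overlaps.
Amara starts before Priya ends → Priya and Amara overlap.
Nadia starts after Priya ends, so Priya has no further overlaps.
Nadia starts after Amara ends, so Amara has no further overlaps.
Tariq starts before Nadia ends → Nadia and Tariq overlap.
Dmitri starts before Nadia ends → Nadia and Dmitri overlap.
Dmitri starts before Tariq ends → Tariq and Dmitri overlap.
Overlapping pairs: Amara & Priya, Dmitri & Nadia, Dmitri & Tariq, Ingrid & Sana, Ingrid & Yusuf, Nadia & Tariq, Sana & Yusuf — 7 in total.

7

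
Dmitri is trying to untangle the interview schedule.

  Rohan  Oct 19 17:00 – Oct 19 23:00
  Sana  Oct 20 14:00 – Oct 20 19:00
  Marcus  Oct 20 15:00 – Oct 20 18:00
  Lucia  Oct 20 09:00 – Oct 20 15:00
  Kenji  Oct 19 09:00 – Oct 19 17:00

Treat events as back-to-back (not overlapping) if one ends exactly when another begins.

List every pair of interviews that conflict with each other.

Sorted by start: Kenji, Rohan, Lucia, Sana, Marcus.
Rohan starts exactly when Kenji ends (back-to-back, no overlap); Kenji is clear from here.
Lucia starts after Rohan ends; Rohan is clear from here.
Sana starts before Lucia ends → Lucia and Sana overlap.
Marcus starts exactly when Lucia ends (back-to-back, no overlap).
Marcus starts before Sana ends → Sana and Marcus overlap.

Lucia & Sana, Marcus & Sana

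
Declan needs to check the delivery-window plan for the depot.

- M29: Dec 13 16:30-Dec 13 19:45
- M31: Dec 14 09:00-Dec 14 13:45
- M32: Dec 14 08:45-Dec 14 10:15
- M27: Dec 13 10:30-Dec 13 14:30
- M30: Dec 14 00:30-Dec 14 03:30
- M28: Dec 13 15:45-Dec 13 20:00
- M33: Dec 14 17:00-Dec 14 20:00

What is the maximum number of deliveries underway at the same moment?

2

Sweep the timeline, counting +1 at each start and −1 at each end (ends before starts at a tie):
Dec 13 10:30 start M27 → 1
Dec 13 14:30 end M27 → 0
Dec 13 15:45 start M28 → 1
Dec 13 16:30 start M29 → 2
Dec 13 19:45 end M29 → 1
Dec 13 20:00 end M28 → 0
Dec 14 00:30 start M30 → 1
Dec 14 03:30 end M30 → 0
Dec 14 08:45 start M32 → 1
Dec 14 09:00 start M31 → 2
Dec 14 10:15 end M32 → 1
Dec 14 13:45 end M31 → 0
Dec 14 17:00 start M33 → 1
Dec 14 20:00 end M33 → 0
Peak is 2, at Dec 13 16:30 (M28, M29).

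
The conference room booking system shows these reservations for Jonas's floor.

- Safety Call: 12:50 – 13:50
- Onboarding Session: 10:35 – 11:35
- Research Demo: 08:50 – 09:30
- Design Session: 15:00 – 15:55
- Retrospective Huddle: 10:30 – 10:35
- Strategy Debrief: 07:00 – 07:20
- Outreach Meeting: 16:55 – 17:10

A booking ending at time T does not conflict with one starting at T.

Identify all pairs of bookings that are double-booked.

Sorted by start: Strategy Debrief, Research Demo, Retrospective Huddle, Onboarding Session, Safety Call, Design Session, Outreach Meeting.
Research Demo starts after Strategy Debrief ends — done with Strategy Debrief.
Retrospective Huddle starts after Research Demo ends — done with Research Demo.
Onboarding Session starts exactly when Retrospective Huddle ends (back-to-back, no overlap) — done with Retrospective Huddle.
Safety Call starts after Onboarding Session ends — done with Onboarding Session.
Design Session starts after Safety Call ends — done with Safety Call.
Outreach Meeting starts after Design Session ends.

no conflicts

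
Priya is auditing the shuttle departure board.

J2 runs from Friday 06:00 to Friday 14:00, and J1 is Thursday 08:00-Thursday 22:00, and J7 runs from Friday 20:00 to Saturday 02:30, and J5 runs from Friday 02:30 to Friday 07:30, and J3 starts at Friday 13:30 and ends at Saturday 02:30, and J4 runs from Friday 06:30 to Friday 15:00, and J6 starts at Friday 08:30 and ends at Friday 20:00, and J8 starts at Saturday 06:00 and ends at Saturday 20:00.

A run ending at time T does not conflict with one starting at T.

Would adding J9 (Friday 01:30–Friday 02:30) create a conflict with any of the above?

No — it doesn't clash with anything

J1: ends Thursday 22:00 at or before J9 starts Friday 01:30 → clear.
J5: starts Friday 02:30 at or after J9 ends Friday 02:30 → clear.
J2: starts Friday 06:00 at or after J9 ends Friday 02:30 → clear.
J4: starts Friday 06:30 at or after J9 ends Friday 02:30 → clear.
J6: starts Friday 08:30 at or after J9 ends Friday 02:30 → clear.
J3: starts Friday 13:30 at or after J9 ends Friday 02:30 → clear.
J7: starts Friday 20:00 at or after J9 ends Friday 02:30 → clear.
J8: starts Saturday 06:00 at or after J9 ends Friday 02:30 → clear.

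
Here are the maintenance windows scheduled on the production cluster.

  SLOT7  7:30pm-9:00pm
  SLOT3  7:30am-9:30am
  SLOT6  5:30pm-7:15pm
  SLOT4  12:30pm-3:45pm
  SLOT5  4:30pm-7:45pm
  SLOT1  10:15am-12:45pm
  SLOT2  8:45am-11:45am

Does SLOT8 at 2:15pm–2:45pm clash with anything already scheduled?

SLOT3: ends 9:30am at or before SLOT8 starts 2:15pm → clear.
SLOT2: ends 11:45am at or before SLOT8 starts 2:15pm → clear.
SLOT1: ends 12:45pm at or before SLOT8 starts 2:15pm → clear.
SLOT4: starts 12:30pm before SLOT8 ends 2:45pm, and ends 3:45pm after SLOT8 starts 2:15pm → overlap.
SLOT5: starts 4:30pm at or after SLOT8 ends 2:45pm → clear.
SLOT6: starts 5:30pm at or after SLOT8 ends 2:45pm → clear.
SLOT7: starts 7:30pm at or after SLOT8 ends 2:45pm → clear.
SLOT8 overlaps SLOT4.

Yes — it overlaps SLOT4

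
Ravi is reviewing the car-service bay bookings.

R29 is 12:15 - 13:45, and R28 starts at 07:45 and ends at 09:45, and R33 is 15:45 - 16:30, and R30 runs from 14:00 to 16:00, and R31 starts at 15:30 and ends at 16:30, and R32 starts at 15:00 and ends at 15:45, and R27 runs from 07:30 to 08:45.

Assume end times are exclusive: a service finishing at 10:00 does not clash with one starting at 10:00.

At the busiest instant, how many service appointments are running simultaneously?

3

Sort all start/end points and keep a running count:
07:30 start R27 → 1
07:45 start R28 → 2
08:45 end R27 → 1
09:45 end R28 → 0
12:15 start R29 → 1
13:45 end R29 → 0
14:00 start R30 → 1
15:00 start R32 → 2
15:30 start R31 → 3
15:45 end R32 → 2
15:45 start R33 → 3
16:00 end R30 → 2
16:30 end R31 → 1
16:30 end R33 → 0
Peak is 3, at 15:30 (R30, R31, R32).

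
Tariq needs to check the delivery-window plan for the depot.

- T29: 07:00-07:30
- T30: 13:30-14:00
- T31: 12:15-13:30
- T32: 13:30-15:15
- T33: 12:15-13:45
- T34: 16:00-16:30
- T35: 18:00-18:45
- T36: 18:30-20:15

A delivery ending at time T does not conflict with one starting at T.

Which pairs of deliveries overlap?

Sorted by start: T29, T31, T33, T30, T32, T34, T35, T36.
T31 starts after T29 ends — done with T29.
T33 starts before T31 ends → T31 and T33 overlap.
T30 starts exactly when T31 ends (back-to-back, no overlap) — done with T31.
T30 starts before T33 ends → T33 and T30 overlap.
T32 starts before T33 ends → T33 and T32 overlap.
T34 starts after T33 ends — done with T33.
T32 starts before T30 ends → T30 and T32 overlap.
T34 starts after T30 ends — done with T30.
T34 starts after T32 ends — done with T32.
T35 starts after T34 ends — done with T34.
T36 starts before T35 ends → T35 and T36 overlap.

T30 & T32, T30 & T33, T31 & T33, T32 & T33, T35 & T36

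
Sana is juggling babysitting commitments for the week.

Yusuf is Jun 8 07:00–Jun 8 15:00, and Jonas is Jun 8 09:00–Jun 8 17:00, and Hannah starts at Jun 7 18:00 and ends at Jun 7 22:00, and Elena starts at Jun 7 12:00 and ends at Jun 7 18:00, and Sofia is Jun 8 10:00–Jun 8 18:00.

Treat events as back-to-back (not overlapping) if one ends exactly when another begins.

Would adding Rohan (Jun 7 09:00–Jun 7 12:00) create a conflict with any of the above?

No — it doesn't clash with anything

Elena: starts Jun 7 12:00 at or after Rohan ends Jun 7 12:00 → clear.
Hannah: starts Jun 7 18:00 at or after Rohan ends Jun 7 12:00 → clear.
Yusuf: starts Jun 8 07:00 at or after Rohan ends Jun 7 12:00 → clear.
Jonas: starts Jun 8 09:00 at or after Rohan ends Jun 7 12:00 → clear.
Sofia: starts Jun 8 10:00 at or after Rohan ends Jun 7 12:00 → clear.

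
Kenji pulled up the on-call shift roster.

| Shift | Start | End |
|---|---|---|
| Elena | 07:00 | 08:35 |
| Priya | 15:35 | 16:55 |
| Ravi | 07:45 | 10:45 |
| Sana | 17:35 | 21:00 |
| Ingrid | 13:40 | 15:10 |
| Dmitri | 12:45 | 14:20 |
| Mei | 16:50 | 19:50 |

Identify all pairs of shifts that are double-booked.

Dmitri & Ingrid, Elena & Ravi, Mei & Priya, Mei & Sana

Sorted by start: Elena, Ravi, Dmitri, Ingrid, Priya, Mei, Sana.
Ravi starts before Elena ends → Elena and Ravi overlap.
Dmitri starts after Elena ends — done with Elena.
Dmitri starts after Ravi ends — done with Ravi.
Ingrid starts before Dmitri ends → Dmitri and Ingrid overlap.
Priya starts after Dmitri ends — done with Dmitri.
Priya starts after Ingrid ends — done with Ingrid.
Mei starts before Priya ends → Priya and Mei overlap.
Sana starts after Priya ends.
Sana starts before Mei ends → Mei and Sana overlap.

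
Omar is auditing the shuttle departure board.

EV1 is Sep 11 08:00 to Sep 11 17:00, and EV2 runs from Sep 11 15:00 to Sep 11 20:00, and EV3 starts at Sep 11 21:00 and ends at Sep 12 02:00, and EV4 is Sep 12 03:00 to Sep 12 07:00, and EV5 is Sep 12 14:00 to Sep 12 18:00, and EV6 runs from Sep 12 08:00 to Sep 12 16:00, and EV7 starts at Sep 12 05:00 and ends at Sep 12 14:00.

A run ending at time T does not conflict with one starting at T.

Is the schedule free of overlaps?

Sorted by start: EV1, EV2, EV3, EV4, EV7, EV6, EV5.
EV2 starts before EV1 ends → EV1 and EV2 overlap.
That's a conflict, so the schedule is not conflict-free.

No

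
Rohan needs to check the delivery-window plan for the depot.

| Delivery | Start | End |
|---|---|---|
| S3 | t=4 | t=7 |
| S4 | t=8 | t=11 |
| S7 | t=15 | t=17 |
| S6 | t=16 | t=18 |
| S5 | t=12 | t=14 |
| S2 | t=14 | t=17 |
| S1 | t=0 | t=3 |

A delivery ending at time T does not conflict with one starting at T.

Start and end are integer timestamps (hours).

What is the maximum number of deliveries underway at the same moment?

Walk through starts and ends in time order (an end at T is processed before a start at T):
t=0 start S1 → 1
t=3 end S1 → 0
t=4 start S3 → 1
t=7 end S3 → 0
t=8 start S4 → 1
t=11 end S4 → 0
t=12 start S5 → 1
t=14 end S5 → 0
t=14 start S2 → 1
t=15 start S7 → 2
t=16 start S6 → 3
t=17 end S2 → 2
t=17 end S7 → 1
t=18 end S6 → 0
Peak is 3, at t=16 (S2, S6, S7).

3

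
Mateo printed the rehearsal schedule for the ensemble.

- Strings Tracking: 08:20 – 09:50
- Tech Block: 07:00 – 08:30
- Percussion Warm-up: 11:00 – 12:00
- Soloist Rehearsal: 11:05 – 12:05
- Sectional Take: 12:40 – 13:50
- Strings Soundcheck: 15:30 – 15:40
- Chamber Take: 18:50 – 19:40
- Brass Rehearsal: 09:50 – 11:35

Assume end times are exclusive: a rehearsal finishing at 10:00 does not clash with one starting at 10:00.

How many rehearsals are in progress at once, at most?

Sort all start/end points and keep a running count:
07:00 start Tech Block → 1
08:20 start Strings Tracking → 2
08:30 end Tech Block → 1
09:50 end Strings Tracking → 0
09:50 start Brass Rehearsal → 1
11:00 start Percussion Warm-up → 2
11:05 start Soloist Rehearsal → 3
11:35 end Brass Rehearsal → 2
12:00 end Percussion Warm-up → 1
12:05 end Soloist Rehearsal → 0
12:40 start Sectional Take → 1
13:50 end Sectional Take → 0
15:30 start Strings Soundcheck → 1
15:40 end Strings Soundcheck → 0
18:50 start Chamber Take → 1
19:40 end Chamber Take → 0
Peak is 3, at 11:05 (Brass Rehearsal, Percussion Warm-up, Soloist Rehearsal).

3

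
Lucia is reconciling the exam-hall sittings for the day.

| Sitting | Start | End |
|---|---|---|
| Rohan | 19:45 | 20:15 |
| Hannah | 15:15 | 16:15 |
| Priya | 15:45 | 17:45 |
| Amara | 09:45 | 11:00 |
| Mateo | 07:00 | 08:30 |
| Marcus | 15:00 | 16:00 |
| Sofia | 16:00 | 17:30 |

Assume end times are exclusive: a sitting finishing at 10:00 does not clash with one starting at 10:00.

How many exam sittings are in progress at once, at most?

3

Sweep the timeline, counting +1 at each start and −1 at each end (ends before starts at a tie):
07:00 start Mateo → 1
08:30 end Mateo → 0
09:45 start Amara → 1
11:00 end Amara → 0
15:00 start Marcus → 1
15:15 start Hannah → 2
15:45 start Priya → 3
16:00 end Marcus → 2
16:00 start Sofia → 3
16:15 end Hannah → 2
17:30 end Sofia → 1
17:45 end Priya → 0
19:45 start Rohan → 1
20:15 end Rohan → 0
Peak is 3, at 15:45 (Hannah, Marcus, Priya).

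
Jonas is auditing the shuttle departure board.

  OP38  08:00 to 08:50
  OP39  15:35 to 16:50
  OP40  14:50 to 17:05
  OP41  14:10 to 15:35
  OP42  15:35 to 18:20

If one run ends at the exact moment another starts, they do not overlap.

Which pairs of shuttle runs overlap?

Sorted by start: OP38, OP41, OP40, OP39, OP42.
OP41 starts after OP38 ends, so OP38 has no further overlaps.
OP40 starts before OP41 ends → OP41 and OP40 overlap.
OP39 starts exactly when OP41 ends (back-to-back, no overlap), so OP41 has no further overlaps.
OP39 starts before OP40 ends → OP40 and OP39 overlap.
OP42 starts before OP40 ends → OP40 and OP42 overlap.
OP42 starts before OP39 ends → OP39 and OP42 overlap.

OP39 & OP40, OP39 & OP42, OP40 & OP41, OP40 & OP42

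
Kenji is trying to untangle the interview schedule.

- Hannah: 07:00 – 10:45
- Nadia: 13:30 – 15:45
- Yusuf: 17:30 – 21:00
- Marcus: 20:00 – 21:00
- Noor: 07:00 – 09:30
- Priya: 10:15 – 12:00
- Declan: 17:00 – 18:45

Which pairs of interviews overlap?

Check each pair: they overlap iff neither finishes before the other starts.
Sorted by start: Hannah, Noor, Priya, Nadia, Declan, Yusuf, Marcus.
Noor starts before Hannah ends → Hannah and Noor overlap.
Priya starts before Hannah ends → Hannah and Priya overlap.
Nadia starts after Hannah ends; Hannah is clear from here.
Priya starts after Noor ends; Noor is clear from here.
Nadia starts after Priya ends; Priya is clear from here.
Declan starts after Nadia ends; Nadia is clear from here.
Yusuf starts before Declan ends → Declan and Yusuf overlap.
Marcus starts after Declan ends.
Marcus starts before Yusuf ends → Yusuf and Marcus overlap.

Declan & Yusuf, Hannah & Noor, Hannah & Priya, Marcus & Yusuf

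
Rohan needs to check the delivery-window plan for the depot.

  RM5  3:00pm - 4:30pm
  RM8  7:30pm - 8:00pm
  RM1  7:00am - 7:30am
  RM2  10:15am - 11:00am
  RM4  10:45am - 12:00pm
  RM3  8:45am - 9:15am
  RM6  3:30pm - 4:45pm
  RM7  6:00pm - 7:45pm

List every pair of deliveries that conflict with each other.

RM2 & RM4, RM5 & RM6, RM7 & RM8

Check each pair: they overlap iff neither finishes before the other starts.
Sorted by start: RM1, RM3, RM2, RM4, RM5, RM6, RM7, RM8.
RM3 starts after RM1 ends — done with RM1.
RM2 starts after RM3 ends — done with RM3.
RM4 starts before RM2 ends → RM2 and RM4 overlap.
RM5 starts after RM2 ends — done with RM2.
RM5 starts after RM4 ends — done with RM4.
RM6 starts before RM5 ends → RM5 and RM6 overlap.
RM7 starts after RM5 ends — done with RM5.
RM7 starts after RM6 ends — done with RM6.
RM8 starts before RM7 ends → RM7 and RM8 overlap.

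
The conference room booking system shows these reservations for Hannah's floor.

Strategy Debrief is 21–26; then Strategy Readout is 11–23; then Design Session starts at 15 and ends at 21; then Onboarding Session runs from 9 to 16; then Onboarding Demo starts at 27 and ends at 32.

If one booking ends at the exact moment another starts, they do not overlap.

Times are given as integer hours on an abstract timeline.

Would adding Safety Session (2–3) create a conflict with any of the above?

Onboarding Session: starts 9 at or after Safety Session ends 3 → clear.
Strategy Readout: starts 11 at or after Safety Session ends 3 → clear.
Design Session: starts 15 at or after Safety Session ends 3 → clear.
Strategy Debrief: starts 21 at or after Safety Session ends 3 → clear.
Onboarding Demo: starts 27 at or after Safety Session ends 3 → clear.

No — it doesn't clash with anything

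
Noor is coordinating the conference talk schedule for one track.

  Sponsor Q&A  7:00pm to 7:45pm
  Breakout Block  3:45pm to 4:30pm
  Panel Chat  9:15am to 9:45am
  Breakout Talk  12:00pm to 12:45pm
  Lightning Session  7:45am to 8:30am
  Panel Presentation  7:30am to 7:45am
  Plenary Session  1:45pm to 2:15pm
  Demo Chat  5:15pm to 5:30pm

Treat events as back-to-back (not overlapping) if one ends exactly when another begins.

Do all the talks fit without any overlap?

Yes

Two intervals overlap when each starts before the other ends.
Sorted by start: Panel Presentation, Lightning Session, Panel Chat, Breakout Talk, Plenary Session, Breakout Block, Demo Chat, Sponsor Q&A.
Lightning Session starts exactly when Panel Presentation ends (back-to-back, no overlap), so Panel Presentation has no further overlaps.
Panel Chat starts after Lightning Session ends, so Lightning Session has no further overlaps.
Breakout Talk starts after Panel Chat ends, so Panel Chat has no further overlaps.
Plenary Session starts after Breakout Talk ends, so Breakout Talk has no further overlaps.
Breakout Block starts after Plenary Session ends, so Plenary Session has no further overlaps.
Demo Chat starts after Breakout Block ends, so Breakout Block has no further overlaps.
Sponsor Q&A starts after Demo Chat ends.
Every pair is clear; the schedule has no overlaps.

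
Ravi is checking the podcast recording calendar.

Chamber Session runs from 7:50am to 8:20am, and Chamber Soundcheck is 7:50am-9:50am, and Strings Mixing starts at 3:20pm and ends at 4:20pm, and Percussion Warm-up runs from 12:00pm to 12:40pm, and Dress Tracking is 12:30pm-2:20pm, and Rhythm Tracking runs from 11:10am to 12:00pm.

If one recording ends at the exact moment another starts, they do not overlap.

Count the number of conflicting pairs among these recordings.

Two intervals overlap when each starts before the other ends.
Sorted by start: Chamber Session, Chamber Soundcheck, Rhythm Tracking, Percussion Warm-up, Dress Tracking, Strings Mixing.
Chamber Soundcheck starts before Chamber Session ends → Chamber Session and Chamber Soundcheck overlap.
Rhythm Tracking starts after Chamber Session ends, so nothing later overlaps Chamber Session either.
Rhythm Tracking starts after Chamber Soundcheck ends, so nothing later overlaps Chamber Soundcheck either.
Percussion Warm-up starts exactly when Rhythm Tracking ends (back-to-back, no overlap), so nothing later overlaps Rhythm Tracking either.
Dress Tracking starts before Percussion Warm-up ends → Percussion Warm-up and Dress Tracking overlap.
Strings Mixing starts after Percussion Warm-up ends.
Strings Mixing starts after Dress Tracking ends.
Overlapping pairs: Chamber Session & Chamber Soundcheck, Dress Tracking & Percussion Warm-up — 2 in total.

2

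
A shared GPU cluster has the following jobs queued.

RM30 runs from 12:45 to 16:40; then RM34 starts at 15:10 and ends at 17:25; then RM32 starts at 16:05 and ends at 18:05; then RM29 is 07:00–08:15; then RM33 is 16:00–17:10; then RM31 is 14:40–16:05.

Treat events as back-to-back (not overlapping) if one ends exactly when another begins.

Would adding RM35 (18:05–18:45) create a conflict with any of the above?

No — it doesn't clash with anything

RM29: ends 08:15 at or before RM35 starts 18:05 → clear.
RM30: ends 16:40 at or before RM35 starts 18:05 → clear.
RM31: ends 16:05 at or before RM35 starts 18:05 → clear.
RM34: ends 17:25 at or before RM35 starts 18:05 → clear.
RM33: ends 17:10 at or before RM35 starts 18:05 → clear.
RM32: ends 18:05 at or before RM35 starts 18:05 → clear.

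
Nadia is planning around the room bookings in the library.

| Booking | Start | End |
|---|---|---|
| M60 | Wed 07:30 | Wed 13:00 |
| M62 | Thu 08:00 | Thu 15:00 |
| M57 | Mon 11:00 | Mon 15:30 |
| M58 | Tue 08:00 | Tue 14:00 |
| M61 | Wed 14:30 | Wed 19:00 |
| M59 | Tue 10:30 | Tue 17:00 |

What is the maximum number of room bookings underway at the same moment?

Sort all start/end points and keep a running count:
Mon 11:00 start M57 → 1
Mon 15:30 end M57 → 0
Tue 08:00 start M58 → 1
Tue 10:30 start M59 → 2
Tue 14:00 end M58 → 1
Tue 17:00 end M59 → 0
Wed 07:30 start M60 → 1
Wed 13:00 end M60 → 0
Wed 14:30 start M61 → 1
Wed 19:00 end M61 → 0
Thu 08:00 start M62 → 1
Thu 15:00 end M62 → 0
Peak is 2, at Tue 10:30 (M58, M59).

2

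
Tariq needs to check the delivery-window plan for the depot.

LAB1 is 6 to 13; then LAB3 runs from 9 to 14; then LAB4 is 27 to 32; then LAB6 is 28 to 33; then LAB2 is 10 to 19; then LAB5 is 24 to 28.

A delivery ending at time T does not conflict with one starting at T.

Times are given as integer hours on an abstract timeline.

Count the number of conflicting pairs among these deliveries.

Sorted by start: LAB1, LAB3, LAB2, LAB5, LAB4, LAB6.
LAB3 starts before LAB1 ends → LAB1 and LAB3 overlap.
LAB2 starts before LAB1 ends → LAB1 and LAB2 overlap.
LAB5 starts after LAB1 ends; LAB1 is clear from here.
LAB2 starts before LAB3 ends → LAB3 and LAB2 overlap.
LAB5 starts after LAB3 ends; LAB3 is clear from here.
LAB5 starts after LAB2 ends; LAB2 is clear from here.
LAB4 starts before LAB5 ends → LAB5 and LAB4 overlap.
LAB6 starts exactly when LAB5 ends (back-to-back, no overlap).
LAB6 starts before LAB4 ends → LAB4 and LAB6 overlap.
Overlapping pairs: LAB1 & LAB2, LAB1 & LAB3, LAB2 & LAB3, LAB4 & LAB5, LAB4 & LAB6 — 5 in total.

5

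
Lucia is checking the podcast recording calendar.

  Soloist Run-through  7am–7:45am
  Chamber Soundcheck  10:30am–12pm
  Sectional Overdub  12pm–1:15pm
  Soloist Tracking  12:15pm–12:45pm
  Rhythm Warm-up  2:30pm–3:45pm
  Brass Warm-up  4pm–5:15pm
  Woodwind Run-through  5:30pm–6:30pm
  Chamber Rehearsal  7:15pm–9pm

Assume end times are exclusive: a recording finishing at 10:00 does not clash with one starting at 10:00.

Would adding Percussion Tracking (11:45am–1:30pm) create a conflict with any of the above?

Soloist Run-through: ends 7:45am at or before Percussion Tracking starts 11:45am → clear.
Chamber Soundcheck: starts 10:30am before Percussion Tracking ends 1:30pm, and ends 12pm after Percussion Tracking starts 11:45am → overlap.
Sectional Overdub: starts 12pm before Percussion Tracking ends 1:30pm, and ends 1:15pm after Percussion Tracking starts 11:45am → overlap.
Soloist Tracking: starts 12:15pm before Percussion Tracking ends 1:30pm, and ends 12:45pm after Percussion Tracking starts 11:45am → overlap.
Rhythm Warm-up: starts 2:30pm at or after Percussion Tracking ends 1:30pm → clear.
Brass Warm-up: starts 4pm at or after Percussion Tracking ends 1:30pm → clear.
Woodwind Run-through: starts 5:30pm at or after Percussion Tracking ends 1:30pm → clear.
Chamber Rehearsal: starts 7:15pm at or after Percussion Tracking ends 1:30pm → clear.
Percussion Tracking overlaps Chamber Soundcheck, Sectional Overdub, Soloist Tracking.

Yes — it overlaps Chamber Soundcheck, Sectional Overdub, Soloist Tracking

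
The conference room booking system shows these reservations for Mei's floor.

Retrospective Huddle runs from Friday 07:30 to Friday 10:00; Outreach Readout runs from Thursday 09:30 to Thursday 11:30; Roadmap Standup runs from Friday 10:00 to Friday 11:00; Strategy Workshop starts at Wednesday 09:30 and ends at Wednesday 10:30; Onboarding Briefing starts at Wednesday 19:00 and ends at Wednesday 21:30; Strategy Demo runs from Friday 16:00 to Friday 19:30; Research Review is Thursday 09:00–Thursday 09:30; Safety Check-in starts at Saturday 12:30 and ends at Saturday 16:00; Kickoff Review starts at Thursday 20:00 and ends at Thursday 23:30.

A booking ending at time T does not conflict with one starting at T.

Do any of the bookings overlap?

Sorted by start: Strategy Workshop, Onboarding Briefing, Research Review, Outreach Readout, Kickoff Review, Retrospective Huddle, Roadmap Standup, Strategy Demo, Safety Check-in.
Onboarding Briefing starts after Strategy Workshop ends; Strategy Workshop is clear from here.
Research Review starts after Onboarding Briefing ends; Onboarding Briefing is clear from here.
Outreach Readout starts exactly when Research Review ends (back-to-back, no overlap); Research Review is clear from here.
Kickoff Review starts after Outreach Readout ends; Outreach Readout is clear from here.
Retrospective Huddle starts after Kickoff Review ends; Kickoff Review is clear from here.
Roadmap Standup starts exactly when Retrospective Huddle ends (back-to-back, no overlap); Retrospective Huddle is clear from here.
Strategy Demo starts after Roadmap Standup ends; Roadmap Standup is clear from here.
Safety Check-in starts after Strategy Demo ends.
Every pair is clear; the schedule has no overlaps.

No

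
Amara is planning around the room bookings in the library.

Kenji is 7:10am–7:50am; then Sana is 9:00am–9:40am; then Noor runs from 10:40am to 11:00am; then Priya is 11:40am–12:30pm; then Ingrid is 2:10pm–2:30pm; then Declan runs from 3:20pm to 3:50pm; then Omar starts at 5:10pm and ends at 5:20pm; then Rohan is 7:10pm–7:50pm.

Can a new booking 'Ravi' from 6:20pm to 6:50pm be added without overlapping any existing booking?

Yes — the slot is free

Kenji: ends 7:50am at or before Ravi starts 6:20pm → clear.
Sana: ends 9:40am at or before Ravi starts 6:20pm → clear.
Noor: ends 11:00am at or before Ravi starts 6:20pm → clear.
Priya: ends 12:30pm at or before Ravi starts 6:20pm → clear.
Ingrid: ends 2:30pm at or before Ravi starts 6:20pm → clear.
Declan: ends 3:50pm at or before Ravi starts 6:20pm → clear.
Omar: ends 5:20pm at or before Ravi starts 6:20pm → clear.
Rohan: starts 7:10pm at or after Ravi ends 6:50pm → clear.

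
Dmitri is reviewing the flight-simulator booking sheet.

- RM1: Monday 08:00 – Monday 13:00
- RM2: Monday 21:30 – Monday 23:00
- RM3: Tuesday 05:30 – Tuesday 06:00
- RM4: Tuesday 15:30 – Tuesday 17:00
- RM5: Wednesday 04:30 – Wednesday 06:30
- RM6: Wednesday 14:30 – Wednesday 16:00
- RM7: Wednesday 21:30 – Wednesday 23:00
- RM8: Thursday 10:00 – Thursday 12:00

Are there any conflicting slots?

Sorted by start: RM1, RM2, RM3, RM4, RM5, RM6, RM7, RM8.
RM2 starts after RM1 ends, so RM1 has no further overlaps.
RM3 starts after RM2 ends, so RM2 has no further overlaps.
RM4 starts after RM3 ends, so RM3 has no further overlaps.
RM5 starts after RM4 ends, so RM4 has no further overlaps.
RM6 starts after RM5 ends, so RM5 has no further overlaps.
RM7 starts after RM6 ends, so RM6 has no further overlaps.
RM8 starts after RM7 ends.
Every pair is clear; the schedule has no overlaps.

No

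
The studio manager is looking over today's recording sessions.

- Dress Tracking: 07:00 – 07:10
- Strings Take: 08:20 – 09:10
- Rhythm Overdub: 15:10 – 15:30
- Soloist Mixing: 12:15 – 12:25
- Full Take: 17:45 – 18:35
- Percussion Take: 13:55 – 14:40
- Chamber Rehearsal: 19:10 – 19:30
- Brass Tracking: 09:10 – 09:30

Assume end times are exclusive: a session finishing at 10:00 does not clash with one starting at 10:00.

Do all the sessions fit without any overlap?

Yes

Sorted by start: Dress Tracking, Strings Take, Brass Tracking, Soloist Mixing, Percussion Take, Rhythm Overdub, Full Take, Chamber Rehearsal.
Strings Take starts after Dress Tracking ends — done with Dress Tracking.
Brass Tracking starts exactly when Strings Take ends (back-to-back, no overlap) — done with Strings Take.
Soloist Mixing starts after Brass Tracking ends — done with Brass Tracking.
Percussion Take starts after Soloist Mixing ends — done with Soloist Mixing.
Rhythm Overdub starts after Percussion Take ends — done with Percussion Take.
Full Take starts after Rhythm Overdub ends — done with Rhythm Overdub.
Chamber Rehearsal starts after Full Take ends.
Every pair is clear; the schedule has no overlaps.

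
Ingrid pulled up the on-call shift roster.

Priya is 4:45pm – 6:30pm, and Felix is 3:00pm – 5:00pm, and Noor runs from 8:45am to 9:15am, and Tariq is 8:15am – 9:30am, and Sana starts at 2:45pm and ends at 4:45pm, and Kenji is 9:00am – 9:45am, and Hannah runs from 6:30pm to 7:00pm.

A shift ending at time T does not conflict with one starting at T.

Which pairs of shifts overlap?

Sorted by start: Tariq, Noor, Kenji, Sana, Felix, Priya, Hannah.
Noor starts before Tariq ends → Tariq and Noor overlap.
Kenji starts before Tariq ends → Tariq and Kenji overlap.
Sana starts after Tariq ends, so nothing later overlaps Tariq either.
Kenji starts before Noor ends → Noor and Kenji overlap.
Sana starts after Noor ends, so nothing later overlaps Noor either.
Sana starts after Kenji ends, so nothing later overlaps Kenji either.
Felix starts before Sana ends → Sana and Felix overlap.
Priya starts exactly when Sana ends (back-to-back, no overlap), so nothing later overlaps Sana either.
Priya starts before Felix ends → Felix and Priya overlap.
Hannah starts after Felix ends.
Hannah starts exactly when Priya ends (back-to-back, no overlap).

Felix & Priya, Felix & Sana, Kenji & Noor, Kenji & Tariq, Noor & Tariq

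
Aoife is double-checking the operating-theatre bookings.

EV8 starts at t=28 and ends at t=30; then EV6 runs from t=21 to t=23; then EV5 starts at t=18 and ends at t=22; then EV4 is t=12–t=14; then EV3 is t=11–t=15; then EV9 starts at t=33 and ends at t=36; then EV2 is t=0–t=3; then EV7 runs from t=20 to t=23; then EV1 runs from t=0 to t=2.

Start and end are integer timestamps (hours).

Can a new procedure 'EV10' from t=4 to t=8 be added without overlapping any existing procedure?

EV1: ends t=2 at or before EV10 starts t=4 → clear.
EV2: ends t=3 at or before EV10 starts t=4 → clear.
EV3: starts t=11 at or after EV10 ends t=8 → clear.
EV4: starts t=12 at or after EV10 ends t=8 → clear.
EV5: starts t=18 at or after EV10 ends t=8 → clear.
EV7: starts t=20 at or after EV10 ends t=8 → clear.
EV6: starts t=21 at or after EV10 ends t=8 → clear.
EV8: starts t=28 at or after EV10 ends t=8 → clear.
EV9: starts t=33 at or after EV10 ends t=8 → clear.

Yes — the slot is free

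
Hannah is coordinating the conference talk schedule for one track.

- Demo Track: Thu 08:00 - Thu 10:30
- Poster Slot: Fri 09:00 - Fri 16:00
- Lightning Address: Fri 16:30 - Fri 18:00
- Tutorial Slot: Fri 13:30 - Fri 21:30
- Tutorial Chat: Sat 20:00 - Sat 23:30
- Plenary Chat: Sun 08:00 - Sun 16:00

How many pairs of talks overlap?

2

Sorted by start: Demo Track, Poster Slot, Tutorial Slot, Lightning Address, Tutorial Chat, Plenary Chat.
Poster Slot starts after Demo Track ends — done with Demo Track.
Tutorial Slot starts before Poster Slot ends → Poster Slot and Tutorial Slot overlap.
Lightning Address starts after Poster Slot ends — done with Poster Slot.
Lightning Address starts before Tutorial Slot ends → Tutorial Slot and Lightning Address overlap.
Tutorial Chat starts after Tutorial Slot ends — done with Tutorial Slot.
Tutorial Chat starts after Lightning Address ends — done with Lightning Address.
Plenary Chat starts after Tutorial Chat ends.
Overlapping pairs: Lightning Address & Tutorial Slot, Poster Slot & Tutorial Slot — 2 in total.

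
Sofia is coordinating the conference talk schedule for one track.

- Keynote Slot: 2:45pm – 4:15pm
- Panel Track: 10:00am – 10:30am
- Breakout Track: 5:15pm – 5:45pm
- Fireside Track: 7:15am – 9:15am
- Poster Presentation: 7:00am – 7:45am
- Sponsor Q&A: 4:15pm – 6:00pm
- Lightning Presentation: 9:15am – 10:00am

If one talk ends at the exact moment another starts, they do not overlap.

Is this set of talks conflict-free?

Sorted by start: Poster Presentation, Fireside Track, Lightning Presentation, Panel Track, Keynote Slot, Sponsor Q&A, Breakout Track.
Fireside Track starts before Poster Presentation ends → Poster Presentation and Fireside Track overlap.
That's a conflict, so the schedule is not conflict-free.

No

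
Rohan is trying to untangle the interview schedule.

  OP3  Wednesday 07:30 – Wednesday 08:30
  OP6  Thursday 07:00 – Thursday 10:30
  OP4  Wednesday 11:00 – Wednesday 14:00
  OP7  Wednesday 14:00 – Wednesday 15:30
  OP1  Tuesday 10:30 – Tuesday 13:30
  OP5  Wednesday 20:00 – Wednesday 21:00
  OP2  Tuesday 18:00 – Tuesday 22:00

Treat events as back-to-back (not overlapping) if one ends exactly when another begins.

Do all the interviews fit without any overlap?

Yes

Two intervals overlap when each starts before the other ends.
Sorted by start: OP1, OP2, OP3, OP4, OP7, OP5, OP6.
OP2 starts after OP1 ends — done with OP1.
OP3 starts after OP2 ends — done with OP2.
OP4 starts after OP3 ends — done with OP3.
OP7 starts exactly when OP4 ends (back-to-back, no overlap) — done with OP4.
OP5 starts after OP7 ends — done with OP7.
OP6 starts after OP5 ends.
Every pair is clear; the schedule has no overlaps.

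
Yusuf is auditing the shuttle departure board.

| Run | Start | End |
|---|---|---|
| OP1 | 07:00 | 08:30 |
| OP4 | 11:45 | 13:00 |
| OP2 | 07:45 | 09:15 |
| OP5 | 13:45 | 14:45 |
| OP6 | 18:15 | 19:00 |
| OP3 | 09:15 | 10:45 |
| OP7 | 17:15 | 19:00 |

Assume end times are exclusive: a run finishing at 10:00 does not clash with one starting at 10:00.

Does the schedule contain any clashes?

Sorted by start: OP1, OP2, OP3, OP4, OP5, OP7, OP6.
OP2 starts before OP1 ends → OP1 and OP2 overlap.
That's a conflict, so the schedule is not conflict-free.

Yes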